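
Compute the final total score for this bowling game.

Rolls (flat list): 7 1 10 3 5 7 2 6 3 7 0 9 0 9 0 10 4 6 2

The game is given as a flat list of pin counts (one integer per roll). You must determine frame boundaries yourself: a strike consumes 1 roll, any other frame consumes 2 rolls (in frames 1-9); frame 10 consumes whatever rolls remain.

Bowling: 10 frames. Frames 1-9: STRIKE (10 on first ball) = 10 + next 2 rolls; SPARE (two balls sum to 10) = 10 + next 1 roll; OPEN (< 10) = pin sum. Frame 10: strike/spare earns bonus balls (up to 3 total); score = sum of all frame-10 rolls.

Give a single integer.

Frame 1: OPEN (7+1=8). Cumulative: 8
Frame 2: STRIKE. 10 + next two rolls (3+5) = 18. Cumulative: 26
Frame 3: OPEN (3+5=8). Cumulative: 34
Frame 4: OPEN (7+2=9). Cumulative: 43
Frame 5: OPEN (6+3=9). Cumulative: 52
Frame 6: OPEN (7+0=7). Cumulative: 59
Frame 7: OPEN (9+0=9). Cumulative: 68
Frame 8: OPEN (9+0=9). Cumulative: 77
Frame 9: STRIKE. 10 + next two rolls (4+6) = 20. Cumulative: 97
Frame 10: SPARE. Sum of all frame-10 rolls (4+6+2) = 12. Cumulative: 109

Answer: 109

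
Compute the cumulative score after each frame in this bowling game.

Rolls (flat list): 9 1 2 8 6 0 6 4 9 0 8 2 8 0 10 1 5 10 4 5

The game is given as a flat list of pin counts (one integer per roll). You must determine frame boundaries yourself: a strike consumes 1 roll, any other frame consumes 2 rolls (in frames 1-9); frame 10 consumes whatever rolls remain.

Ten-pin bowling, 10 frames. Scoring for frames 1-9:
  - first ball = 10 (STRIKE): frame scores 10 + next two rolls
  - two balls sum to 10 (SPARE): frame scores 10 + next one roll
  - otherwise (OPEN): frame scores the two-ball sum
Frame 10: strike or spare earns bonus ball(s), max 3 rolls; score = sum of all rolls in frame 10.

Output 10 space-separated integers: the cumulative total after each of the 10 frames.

Frame 1: SPARE (9+1=10). 10 + next roll (2) = 12. Cumulative: 12
Frame 2: SPARE (2+8=10). 10 + next roll (6) = 16. Cumulative: 28
Frame 3: OPEN (6+0=6). Cumulative: 34
Frame 4: SPARE (6+4=10). 10 + next roll (9) = 19. Cumulative: 53
Frame 5: OPEN (9+0=9). Cumulative: 62
Frame 6: SPARE (8+2=10). 10 + next roll (8) = 18. Cumulative: 80
Frame 7: OPEN (8+0=8). Cumulative: 88
Frame 8: STRIKE. 10 + next two rolls (1+5) = 16. Cumulative: 104
Frame 9: OPEN (1+5=6). Cumulative: 110
Frame 10: STRIKE. Sum of all frame-10 rolls (10+4+5) = 19. Cumulative: 129

Answer: 12 28 34 53 62 80 88 104 110 129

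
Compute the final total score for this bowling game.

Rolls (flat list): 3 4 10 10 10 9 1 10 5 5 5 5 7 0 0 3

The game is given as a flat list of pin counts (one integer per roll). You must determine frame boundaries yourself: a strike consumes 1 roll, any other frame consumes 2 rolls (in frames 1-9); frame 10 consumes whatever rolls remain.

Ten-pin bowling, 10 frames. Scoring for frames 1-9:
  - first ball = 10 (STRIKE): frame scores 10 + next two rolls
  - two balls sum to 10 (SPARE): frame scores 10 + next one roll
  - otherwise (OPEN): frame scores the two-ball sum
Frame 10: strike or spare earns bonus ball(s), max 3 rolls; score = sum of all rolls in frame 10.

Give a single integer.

Frame 1: OPEN (3+4=7). Cumulative: 7
Frame 2: STRIKE. 10 + next two rolls (10+10) = 30. Cumulative: 37
Frame 3: STRIKE. 10 + next two rolls (10+9) = 29. Cumulative: 66
Frame 4: STRIKE. 10 + next two rolls (9+1) = 20. Cumulative: 86
Frame 5: SPARE (9+1=10). 10 + next roll (10) = 20. Cumulative: 106
Frame 6: STRIKE. 10 + next two rolls (5+5) = 20. Cumulative: 126
Frame 7: SPARE (5+5=10). 10 + next roll (5) = 15. Cumulative: 141
Frame 8: SPARE (5+5=10). 10 + next roll (7) = 17. Cumulative: 158
Frame 9: OPEN (7+0=7). Cumulative: 165
Frame 10: OPEN. Sum of all frame-10 rolls (0+3) = 3. Cumulative: 168

Answer: 168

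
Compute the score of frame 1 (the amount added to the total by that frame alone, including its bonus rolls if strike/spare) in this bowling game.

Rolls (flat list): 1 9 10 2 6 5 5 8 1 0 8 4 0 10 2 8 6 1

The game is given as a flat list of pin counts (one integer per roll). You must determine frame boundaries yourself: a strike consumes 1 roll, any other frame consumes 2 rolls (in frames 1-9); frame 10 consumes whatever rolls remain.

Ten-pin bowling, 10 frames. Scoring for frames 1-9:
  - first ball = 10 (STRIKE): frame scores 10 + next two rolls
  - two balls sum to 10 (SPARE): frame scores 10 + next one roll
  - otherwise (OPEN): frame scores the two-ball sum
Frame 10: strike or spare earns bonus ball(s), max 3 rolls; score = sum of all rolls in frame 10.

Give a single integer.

Answer: 20

Derivation:
Frame 1: SPARE (1+9=10). 10 + next roll (10) = 20. Cumulative: 20
Frame 2: STRIKE. 10 + next two rolls (2+6) = 18. Cumulative: 38
Frame 3: OPEN (2+6=8). Cumulative: 46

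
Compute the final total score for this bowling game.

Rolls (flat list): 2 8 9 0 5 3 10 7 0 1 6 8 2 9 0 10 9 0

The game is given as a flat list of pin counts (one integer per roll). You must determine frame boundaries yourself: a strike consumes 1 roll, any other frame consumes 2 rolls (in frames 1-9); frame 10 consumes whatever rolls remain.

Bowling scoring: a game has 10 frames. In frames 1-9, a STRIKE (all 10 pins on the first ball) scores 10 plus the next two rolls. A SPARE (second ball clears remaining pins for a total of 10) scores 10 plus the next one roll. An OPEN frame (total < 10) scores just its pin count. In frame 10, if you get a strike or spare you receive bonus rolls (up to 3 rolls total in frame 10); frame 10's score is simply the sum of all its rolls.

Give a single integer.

Answer: 123

Derivation:
Frame 1: SPARE (2+8=10). 10 + next roll (9) = 19. Cumulative: 19
Frame 2: OPEN (9+0=9). Cumulative: 28
Frame 3: OPEN (5+3=8). Cumulative: 36
Frame 4: STRIKE. 10 + next two rolls (7+0) = 17. Cumulative: 53
Frame 5: OPEN (7+0=7). Cumulative: 60
Frame 6: OPEN (1+6=7). Cumulative: 67
Frame 7: SPARE (8+2=10). 10 + next roll (9) = 19. Cumulative: 86
Frame 8: OPEN (9+0=9). Cumulative: 95
Frame 9: STRIKE. 10 + next two rolls (9+0) = 19. Cumulative: 114
Frame 10: OPEN. Sum of all frame-10 rolls (9+0) = 9. Cumulative: 123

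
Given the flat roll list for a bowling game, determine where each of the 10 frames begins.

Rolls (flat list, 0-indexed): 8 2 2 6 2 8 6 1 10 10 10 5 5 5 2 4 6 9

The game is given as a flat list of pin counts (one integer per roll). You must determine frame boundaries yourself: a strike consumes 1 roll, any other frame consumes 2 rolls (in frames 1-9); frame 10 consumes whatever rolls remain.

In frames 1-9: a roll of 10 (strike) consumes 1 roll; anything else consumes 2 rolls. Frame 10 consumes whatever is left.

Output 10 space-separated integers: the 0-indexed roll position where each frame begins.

Frame 1 starts at roll index 0: rolls=8,2 (sum=10), consumes 2 rolls
Frame 2 starts at roll index 2: rolls=2,6 (sum=8), consumes 2 rolls
Frame 3 starts at roll index 4: rolls=2,8 (sum=10), consumes 2 rolls
Frame 4 starts at roll index 6: rolls=6,1 (sum=7), consumes 2 rolls
Frame 5 starts at roll index 8: roll=10 (strike), consumes 1 roll
Frame 6 starts at roll index 9: roll=10 (strike), consumes 1 roll
Frame 7 starts at roll index 10: roll=10 (strike), consumes 1 roll
Frame 8 starts at roll index 11: rolls=5,5 (sum=10), consumes 2 rolls
Frame 9 starts at roll index 13: rolls=5,2 (sum=7), consumes 2 rolls
Frame 10 starts at roll index 15: 3 remaining rolls

Answer: 0 2 4 6 8 9 10 11 13 15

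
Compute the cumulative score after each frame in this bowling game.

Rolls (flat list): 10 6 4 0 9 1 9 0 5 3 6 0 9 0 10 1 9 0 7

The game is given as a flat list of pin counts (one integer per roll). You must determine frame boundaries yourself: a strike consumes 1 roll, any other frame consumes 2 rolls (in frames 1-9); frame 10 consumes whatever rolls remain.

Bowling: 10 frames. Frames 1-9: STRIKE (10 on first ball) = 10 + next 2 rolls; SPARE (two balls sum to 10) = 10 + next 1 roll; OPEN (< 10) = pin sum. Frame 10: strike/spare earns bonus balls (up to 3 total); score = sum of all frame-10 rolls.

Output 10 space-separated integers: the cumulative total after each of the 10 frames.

Answer: 20 30 39 49 54 63 72 83 93 100

Derivation:
Frame 1: STRIKE. 10 + next two rolls (6+4) = 20. Cumulative: 20
Frame 2: SPARE (6+4=10). 10 + next roll (0) = 10. Cumulative: 30
Frame 3: OPEN (0+9=9). Cumulative: 39
Frame 4: SPARE (1+9=10). 10 + next roll (0) = 10. Cumulative: 49
Frame 5: OPEN (0+5=5). Cumulative: 54
Frame 6: OPEN (3+6=9). Cumulative: 63
Frame 7: OPEN (0+9=9). Cumulative: 72
Frame 8: SPARE (0+10=10). 10 + next roll (1) = 11. Cumulative: 83
Frame 9: SPARE (1+9=10). 10 + next roll (0) = 10. Cumulative: 93
Frame 10: OPEN. Sum of all frame-10 rolls (0+7) = 7. Cumulative: 100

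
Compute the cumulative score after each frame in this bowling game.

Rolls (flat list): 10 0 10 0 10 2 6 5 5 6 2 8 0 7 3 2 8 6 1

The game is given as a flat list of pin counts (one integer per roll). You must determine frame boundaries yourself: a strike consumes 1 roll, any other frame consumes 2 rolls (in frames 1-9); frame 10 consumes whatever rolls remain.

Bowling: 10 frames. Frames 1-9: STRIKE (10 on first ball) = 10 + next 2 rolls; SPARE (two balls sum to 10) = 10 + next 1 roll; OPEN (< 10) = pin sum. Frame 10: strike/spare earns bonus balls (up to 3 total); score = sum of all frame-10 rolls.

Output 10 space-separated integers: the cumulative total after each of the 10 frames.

Answer: 20 30 42 50 66 74 82 94 110 117

Derivation:
Frame 1: STRIKE. 10 + next two rolls (0+10) = 20. Cumulative: 20
Frame 2: SPARE (0+10=10). 10 + next roll (0) = 10. Cumulative: 30
Frame 3: SPARE (0+10=10). 10 + next roll (2) = 12. Cumulative: 42
Frame 4: OPEN (2+6=8). Cumulative: 50
Frame 5: SPARE (5+5=10). 10 + next roll (6) = 16. Cumulative: 66
Frame 6: OPEN (6+2=8). Cumulative: 74
Frame 7: OPEN (8+0=8). Cumulative: 82
Frame 8: SPARE (7+3=10). 10 + next roll (2) = 12. Cumulative: 94
Frame 9: SPARE (2+8=10). 10 + next roll (6) = 16. Cumulative: 110
Frame 10: OPEN. Sum of all frame-10 rolls (6+1) = 7. Cumulative: 117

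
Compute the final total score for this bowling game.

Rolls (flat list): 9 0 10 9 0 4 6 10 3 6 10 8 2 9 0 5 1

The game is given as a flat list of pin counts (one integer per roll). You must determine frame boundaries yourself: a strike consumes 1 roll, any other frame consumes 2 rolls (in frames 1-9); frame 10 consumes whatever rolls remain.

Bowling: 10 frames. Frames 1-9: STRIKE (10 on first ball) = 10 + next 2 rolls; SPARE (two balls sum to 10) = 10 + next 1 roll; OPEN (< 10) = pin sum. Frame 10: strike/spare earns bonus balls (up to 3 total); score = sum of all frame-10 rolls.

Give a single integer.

Answer: 139

Derivation:
Frame 1: OPEN (9+0=9). Cumulative: 9
Frame 2: STRIKE. 10 + next two rolls (9+0) = 19. Cumulative: 28
Frame 3: OPEN (9+0=9). Cumulative: 37
Frame 4: SPARE (4+6=10). 10 + next roll (10) = 20. Cumulative: 57
Frame 5: STRIKE. 10 + next two rolls (3+6) = 19. Cumulative: 76
Frame 6: OPEN (3+6=9). Cumulative: 85
Frame 7: STRIKE. 10 + next two rolls (8+2) = 20. Cumulative: 105
Frame 8: SPARE (8+2=10). 10 + next roll (9) = 19. Cumulative: 124
Frame 9: OPEN (9+0=9). Cumulative: 133
Frame 10: OPEN. Sum of all frame-10 rolls (5+1) = 6. Cumulative: 139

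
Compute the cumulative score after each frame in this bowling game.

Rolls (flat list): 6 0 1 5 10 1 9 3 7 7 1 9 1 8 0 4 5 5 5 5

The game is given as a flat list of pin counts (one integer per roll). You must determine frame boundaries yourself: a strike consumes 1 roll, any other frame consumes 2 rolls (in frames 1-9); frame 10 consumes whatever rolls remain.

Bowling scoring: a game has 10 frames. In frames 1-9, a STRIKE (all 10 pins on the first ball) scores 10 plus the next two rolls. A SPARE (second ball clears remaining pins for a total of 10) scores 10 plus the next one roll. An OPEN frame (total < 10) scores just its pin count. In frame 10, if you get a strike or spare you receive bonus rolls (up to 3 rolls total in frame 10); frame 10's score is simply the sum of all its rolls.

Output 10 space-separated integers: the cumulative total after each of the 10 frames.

Answer: 6 12 32 45 62 70 88 96 105 120

Derivation:
Frame 1: OPEN (6+0=6). Cumulative: 6
Frame 2: OPEN (1+5=6). Cumulative: 12
Frame 3: STRIKE. 10 + next two rolls (1+9) = 20. Cumulative: 32
Frame 4: SPARE (1+9=10). 10 + next roll (3) = 13. Cumulative: 45
Frame 5: SPARE (3+7=10). 10 + next roll (7) = 17. Cumulative: 62
Frame 6: OPEN (7+1=8). Cumulative: 70
Frame 7: SPARE (9+1=10). 10 + next roll (8) = 18. Cumulative: 88
Frame 8: OPEN (8+0=8). Cumulative: 96
Frame 9: OPEN (4+5=9). Cumulative: 105
Frame 10: SPARE. Sum of all frame-10 rolls (5+5+5) = 15. Cumulative: 120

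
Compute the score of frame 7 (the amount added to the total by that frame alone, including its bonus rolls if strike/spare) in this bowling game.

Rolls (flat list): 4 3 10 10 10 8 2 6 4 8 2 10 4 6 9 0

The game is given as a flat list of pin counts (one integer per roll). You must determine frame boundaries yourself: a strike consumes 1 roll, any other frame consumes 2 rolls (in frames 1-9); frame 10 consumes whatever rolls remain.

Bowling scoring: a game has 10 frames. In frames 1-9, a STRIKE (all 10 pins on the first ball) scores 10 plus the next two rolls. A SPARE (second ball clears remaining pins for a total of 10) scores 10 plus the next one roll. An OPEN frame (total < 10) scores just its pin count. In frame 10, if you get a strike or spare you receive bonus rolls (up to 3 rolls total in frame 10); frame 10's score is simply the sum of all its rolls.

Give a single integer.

Answer: 20

Derivation:
Frame 1: OPEN (4+3=7). Cumulative: 7
Frame 2: STRIKE. 10 + next two rolls (10+10) = 30. Cumulative: 37
Frame 3: STRIKE. 10 + next two rolls (10+8) = 28. Cumulative: 65
Frame 4: STRIKE. 10 + next two rolls (8+2) = 20. Cumulative: 85
Frame 5: SPARE (8+2=10). 10 + next roll (6) = 16. Cumulative: 101
Frame 6: SPARE (6+4=10). 10 + next roll (8) = 18. Cumulative: 119
Frame 7: SPARE (8+2=10). 10 + next roll (10) = 20. Cumulative: 139
Frame 8: STRIKE. 10 + next two rolls (4+6) = 20. Cumulative: 159
Frame 9: SPARE (4+6=10). 10 + next roll (9) = 19. Cumulative: 178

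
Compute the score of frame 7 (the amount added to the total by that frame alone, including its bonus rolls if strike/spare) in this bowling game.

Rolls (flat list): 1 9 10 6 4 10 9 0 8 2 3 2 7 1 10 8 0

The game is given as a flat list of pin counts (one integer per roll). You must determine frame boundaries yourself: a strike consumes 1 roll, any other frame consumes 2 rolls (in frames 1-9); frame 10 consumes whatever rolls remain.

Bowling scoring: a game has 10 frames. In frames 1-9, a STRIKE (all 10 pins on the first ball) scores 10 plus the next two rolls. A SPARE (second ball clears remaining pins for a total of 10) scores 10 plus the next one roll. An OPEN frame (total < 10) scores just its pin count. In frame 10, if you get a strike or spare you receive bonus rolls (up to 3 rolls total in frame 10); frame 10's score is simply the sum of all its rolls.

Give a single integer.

Answer: 5

Derivation:
Frame 1: SPARE (1+9=10). 10 + next roll (10) = 20. Cumulative: 20
Frame 2: STRIKE. 10 + next two rolls (6+4) = 20. Cumulative: 40
Frame 3: SPARE (6+4=10). 10 + next roll (10) = 20. Cumulative: 60
Frame 4: STRIKE. 10 + next two rolls (9+0) = 19. Cumulative: 79
Frame 5: OPEN (9+0=9). Cumulative: 88
Frame 6: SPARE (8+2=10). 10 + next roll (3) = 13. Cumulative: 101
Frame 7: OPEN (3+2=5). Cumulative: 106
Frame 8: OPEN (7+1=8). Cumulative: 114
Frame 9: STRIKE. 10 + next two rolls (8+0) = 18. Cumulative: 132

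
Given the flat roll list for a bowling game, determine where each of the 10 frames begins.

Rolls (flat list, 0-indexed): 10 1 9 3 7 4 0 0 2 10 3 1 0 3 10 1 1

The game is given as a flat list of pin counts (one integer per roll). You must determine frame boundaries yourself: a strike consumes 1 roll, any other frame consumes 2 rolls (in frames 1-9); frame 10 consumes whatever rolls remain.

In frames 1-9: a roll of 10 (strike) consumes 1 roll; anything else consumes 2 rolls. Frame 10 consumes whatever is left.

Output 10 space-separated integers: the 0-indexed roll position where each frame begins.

Frame 1 starts at roll index 0: roll=10 (strike), consumes 1 roll
Frame 2 starts at roll index 1: rolls=1,9 (sum=10), consumes 2 rolls
Frame 3 starts at roll index 3: rolls=3,7 (sum=10), consumes 2 rolls
Frame 4 starts at roll index 5: rolls=4,0 (sum=4), consumes 2 rolls
Frame 5 starts at roll index 7: rolls=0,2 (sum=2), consumes 2 rolls
Frame 6 starts at roll index 9: roll=10 (strike), consumes 1 roll
Frame 7 starts at roll index 10: rolls=3,1 (sum=4), consumes 2 rolls
Frame 8 starts at roll index 12: rolls=0,3 (sum=3), consumes 2 rolls
Frame 9 starts at roll index 14: roll=10 (strike), consumes 1 roll
Frame 10 starts at roll index 15: 2 remaining rolls

Answer: 0 1 3 5 7 9 10 12 14 15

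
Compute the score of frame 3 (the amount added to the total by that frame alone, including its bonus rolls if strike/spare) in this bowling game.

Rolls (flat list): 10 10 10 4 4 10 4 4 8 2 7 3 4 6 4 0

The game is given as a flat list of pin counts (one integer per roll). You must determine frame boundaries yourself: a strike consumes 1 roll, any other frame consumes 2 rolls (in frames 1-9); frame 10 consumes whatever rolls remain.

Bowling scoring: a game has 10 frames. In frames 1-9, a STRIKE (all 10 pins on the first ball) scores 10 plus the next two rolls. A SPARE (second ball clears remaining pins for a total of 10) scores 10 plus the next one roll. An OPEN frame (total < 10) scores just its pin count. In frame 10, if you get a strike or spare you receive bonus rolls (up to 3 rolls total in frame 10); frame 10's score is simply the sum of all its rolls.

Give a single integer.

Answer: 18

Derivation:
Frame 1: STRIKE. 10 + next two rolls (10+10) = 30. Cumulative: 30
Frame 2: STRIKE. 10 + next two rolls (10+4) = 24. Cumulative: 54
Frame 3: STRIKE. 10 + next two rolls (4+4) = 18. Cumulative: 72
Frame 4: OPEN (4+4=8). Cumulative: 80
Frame 5: STRIKE. 10 + next two rolls (4+4) = 18. Cumulative: 98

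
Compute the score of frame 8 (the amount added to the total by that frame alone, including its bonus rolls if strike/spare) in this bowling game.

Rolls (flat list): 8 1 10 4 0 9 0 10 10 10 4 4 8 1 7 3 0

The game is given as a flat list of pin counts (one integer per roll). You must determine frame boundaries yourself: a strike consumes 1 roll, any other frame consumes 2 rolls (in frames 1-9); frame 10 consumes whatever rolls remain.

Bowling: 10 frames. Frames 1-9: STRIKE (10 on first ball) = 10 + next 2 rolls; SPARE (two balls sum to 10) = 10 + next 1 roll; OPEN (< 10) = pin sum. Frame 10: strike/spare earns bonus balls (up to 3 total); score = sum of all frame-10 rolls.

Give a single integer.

Answer: 8

Derivation:
Frame 1: OPEN (8+1=9). Cumulative: 9
Frame 2: STRIKE. 10 + next two rolls (4+0) = 14. Cumulative: 23
Frame 3: OPEN (4+0=4). Cumulative: 27
Frame 4: OPEN (9+0=9). Cumulative: 36
Frame 5: STRIKE. 10 + next two rolls (10+10) = 30. Cumulative: 66
Frame 6: STRIKE. 10 + next two rolls (10+4) = 24. Cumulative: 90
Frame 7: STRIKE. 10 + next two rolls (4+4) = 18. Cumulative: 108
Frame 8: OPEN (4+4=8). Cumulative: 116
Frame 9: OPEN (8+1=9). Cumulative: 125
Frame 10: SPARE. Sum of all frame-10 rolls (7+3+0) = 10. Cumulative: 135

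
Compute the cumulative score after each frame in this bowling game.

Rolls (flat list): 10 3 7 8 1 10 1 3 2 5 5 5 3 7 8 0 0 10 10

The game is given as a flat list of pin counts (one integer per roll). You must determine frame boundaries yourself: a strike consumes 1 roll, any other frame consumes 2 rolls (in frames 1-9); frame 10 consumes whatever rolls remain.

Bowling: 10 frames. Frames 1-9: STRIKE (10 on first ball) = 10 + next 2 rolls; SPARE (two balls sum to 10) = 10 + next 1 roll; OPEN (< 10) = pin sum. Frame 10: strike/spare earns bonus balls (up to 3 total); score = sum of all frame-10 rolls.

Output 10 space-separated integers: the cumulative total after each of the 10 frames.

Frame 1: STRIKE. 10 + next two rolls (3+7) = 20. Cumulative: 20
Frame 2: SPARE (3+7=10). 10 + next roll (8) = 18. Cumulative: 38
Frame 3: OPEN (8+1=9). Cumulative: 47
Frame 4: STRIKE. 10 + next two rolls (1+3) = 14. Cumulative: 61
Frame 5: OPEN (1+3=4). Cumulative: 65
Frame 6: OPEN (2+5=7). Cumulative: 72
Frame 7: SPARE (5+5=10). 10 + next roll (3) = 13. Cumulative: 85
Frame 8: SPARE (3+7=10). 10 + next roll (8) = 18. Cumulative: 103
Frame 9: OPEN (8+0=8). Cumulative: 111
Frame 10: SPARE. Sum of all frame-10 rolls (0+10+10) = 20. Cumulative: 131

Answer: 20 38 47 61 65 72 85 103 111 131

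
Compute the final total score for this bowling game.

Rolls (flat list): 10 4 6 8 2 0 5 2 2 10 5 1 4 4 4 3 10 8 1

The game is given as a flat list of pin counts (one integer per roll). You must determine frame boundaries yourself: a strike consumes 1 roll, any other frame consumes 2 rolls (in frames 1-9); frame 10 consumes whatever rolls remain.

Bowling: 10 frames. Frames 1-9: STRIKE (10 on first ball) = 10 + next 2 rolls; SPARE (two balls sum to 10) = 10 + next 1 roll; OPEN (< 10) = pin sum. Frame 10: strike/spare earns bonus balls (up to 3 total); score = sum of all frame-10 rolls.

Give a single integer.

Frame 1: STRIKE. 10 + next two rolls (4+6) = 20. Cumulative: 20
Frame 2: SPARE (4+6=10). 10 + next roll (8) = 18. Cumulative: 38
Frame 3: SPARE (8+2=10). 10 + next roll (0) = 10. Cumulative: 48
Frame 4: OPEN (0+5=5). Cumulative: 53
Frame 5: OPEN (2+2=4). Cumulative: 57
Frame 6: STRIKE. 10 + next two rolls (5+1) = 16. Cumulative: 73
Frame 7: OPEN (5+1=6). Cumulative: 79
Frame 8: OPEN (4+4=8). Cumulative: 87
Frame 9: OPEN (4+3=7). Cumulative: 94
Frame 10: STRIKE. Sum of all frame-10 rolls (10+8+1) = 19. Cumulative: 113

Answer: 113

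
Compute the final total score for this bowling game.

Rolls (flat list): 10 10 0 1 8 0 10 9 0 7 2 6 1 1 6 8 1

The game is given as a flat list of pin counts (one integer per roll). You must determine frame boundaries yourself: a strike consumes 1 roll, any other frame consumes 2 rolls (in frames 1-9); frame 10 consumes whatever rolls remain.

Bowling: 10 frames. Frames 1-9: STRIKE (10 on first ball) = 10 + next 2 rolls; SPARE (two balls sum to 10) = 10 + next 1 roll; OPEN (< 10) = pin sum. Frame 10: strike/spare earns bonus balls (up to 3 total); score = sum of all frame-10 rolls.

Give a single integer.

Frame 1: STRIKE. 10 + next two rolls (10+0) = 20. Cumulative: 20
Frame 2: STRIKE. 10 + next two rolls (0+1) = 11. Cumulative: 31
Frame 3: OPEN (0+1=1). Cumulative: 32
Frame 4: OPEN (8+0=8). Cumulative: 40
Frame 5: STRIKE. 10 + next two rolls (9+0) = 19. Cumulative: 59
Frame 6: OPEN (9+0=9). Cumulative: 68
Frame 7: OPEN (7+2=9). Cumulative: 77
Frame 8: OPEN (6+1=7). Cumulative: 84
Frame 9: OPEN (1+6=7). Cumulative: 91
Frame 10: OPEN. Sum of all frame-10 rolls (8+1) = 9. Cumulative: 100

Answer: 100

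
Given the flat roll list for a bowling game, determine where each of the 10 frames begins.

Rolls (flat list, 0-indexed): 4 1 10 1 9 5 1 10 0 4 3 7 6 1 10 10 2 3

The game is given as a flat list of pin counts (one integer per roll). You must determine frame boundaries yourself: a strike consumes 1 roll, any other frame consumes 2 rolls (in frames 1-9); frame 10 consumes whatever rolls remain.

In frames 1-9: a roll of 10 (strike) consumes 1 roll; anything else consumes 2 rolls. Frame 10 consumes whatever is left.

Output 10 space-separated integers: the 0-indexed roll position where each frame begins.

Answer: 0 2 3 5 7 8 10 12 14 15

Derivation:
Frame 1 starts at roll index 0: rolls=4,1 (sum=5), consumes 2 rolls
Frame 2 starts at roll index 2: roll=10 (strike), consumes 1 roll
Frame 3 starts at roll index 3: rolls=1,9 (sum=10), consumes 2 rolls
Frame 4 starts at roll index 5: rolls=5,1 (sum=6), consumes 2 rolls
Frame 5 starts at roll index 7: roll=10 (strike), consumes 1 roll
Frame 6 starts at roll index 8: rolls=0,4 (sum=4), consumes 2 rolls
Frame 7 starts at roll index 10: rolls=3,7 (sum=10), consumes 2 rolls
Frame 8 starts at roll index 12: rolls=6,1 (sum=7), consumes 2 rolls
Frame 9 starts at roll index 14: roll=10 (strike), consumes 1 roll
Frame 10 starts at roll index 15: 3 remaining rolls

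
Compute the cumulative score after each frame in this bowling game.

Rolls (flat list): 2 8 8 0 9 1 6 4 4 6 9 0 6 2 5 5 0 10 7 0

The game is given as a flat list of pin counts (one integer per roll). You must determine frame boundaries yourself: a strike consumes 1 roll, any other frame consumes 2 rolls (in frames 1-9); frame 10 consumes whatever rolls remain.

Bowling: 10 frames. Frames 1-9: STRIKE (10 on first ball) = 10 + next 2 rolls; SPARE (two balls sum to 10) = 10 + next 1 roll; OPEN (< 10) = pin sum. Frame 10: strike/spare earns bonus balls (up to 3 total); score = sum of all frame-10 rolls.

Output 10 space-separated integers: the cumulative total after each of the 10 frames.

Frame 1: SPARE (2+8=10). 10 + next roll (8) = 18. Cumulative: 18
Frame 2: OPEN (8+0=8). Cumulative: 26
Frame 3: SPARE (9+1=10). 10 + next roll (6) = 16. Cumulative: 42
Frame 4: SPARE (6+4=10). 10 + next roll (4) = 14. Cumulative: 56
Frame 5: SPARE (4+6=10). 10 + next roll (9) = 19. Cumulative: 75
Frame 6: OPEN (9+0=9). Cumulative: 84
Frame 7: OPEN (6+2=8). Cumulative: 92
Frame 8: SPARE (5+5=10). 10 + next roll (0) = 10. Cumulative: 102
Frame 9: SPARE (0+10=10). 10 + next roll (7) = 17. Cumulative: 119
Frame 10: OPEN. Sum of all frame-10 rolls (7+0) = 7. Cumulative: 126

Answer: 18 26 42 56 75 84 92 102 119 126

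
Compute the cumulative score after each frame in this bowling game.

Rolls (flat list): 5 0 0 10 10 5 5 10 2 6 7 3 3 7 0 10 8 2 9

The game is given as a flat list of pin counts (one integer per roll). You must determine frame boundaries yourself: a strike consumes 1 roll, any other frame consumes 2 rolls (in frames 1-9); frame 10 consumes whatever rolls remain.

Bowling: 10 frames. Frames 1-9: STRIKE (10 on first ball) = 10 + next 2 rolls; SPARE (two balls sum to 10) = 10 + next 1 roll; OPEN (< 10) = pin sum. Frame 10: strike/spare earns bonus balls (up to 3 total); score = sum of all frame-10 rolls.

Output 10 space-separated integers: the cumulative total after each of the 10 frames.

Answer: 5 25 45 65 83 91 104 114 132 151

Derivation:
Frame 1: OPEN (5+0=5). Cumulative: 5
Frame 2: SPARE (0+10=10). 10 + next roll (10) = 20. Cumulative: 25
Frame 3: STRIKE. 10 + next two rolls (5+5) = 20. Cumulative: 45
Frame 4: SPARE (5+5=10). 10 + next roll (10) = 20. Cumulative: 65
Frame 5: STRIKE. 10 + next two rolls (2+6) = 18. Cumulative: 83
Frame 6: OPEN (2+6=8). Cumulative: 91
Frame 7: SPARE (7+3=10). 10 + next roll (3) = 13. Cumulative: 104
Frame 8: SPARE (3+7=10). 10 + next roll (0) = 10. Cumulative: 114
Frame 9: SPARE (0+10=10). 10 + next roll (8) = 18. Cumulative: 132
Frame 10: SPARE. Sum of all frame-10 rolls (8+2+9) = 19. Cumulative: 151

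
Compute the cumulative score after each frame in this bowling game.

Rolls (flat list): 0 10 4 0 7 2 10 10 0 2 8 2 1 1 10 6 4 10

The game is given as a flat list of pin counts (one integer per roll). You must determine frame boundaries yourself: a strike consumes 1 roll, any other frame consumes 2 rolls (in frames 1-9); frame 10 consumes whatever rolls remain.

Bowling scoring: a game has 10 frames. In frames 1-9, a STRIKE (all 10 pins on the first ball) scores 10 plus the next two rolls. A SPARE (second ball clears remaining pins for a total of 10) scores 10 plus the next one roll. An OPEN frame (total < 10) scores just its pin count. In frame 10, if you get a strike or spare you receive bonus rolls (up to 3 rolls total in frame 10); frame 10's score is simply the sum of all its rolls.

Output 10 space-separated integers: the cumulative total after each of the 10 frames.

Frame 1: SPARE (0+10=10). 10 + next roll (4) = 14. Cumulative: 14
Frame 2: OPEN (4+0=4). Cumulative: 18
Frame 3: OPEN (7+2=9). Cumulative: 27
Frame 4: STRIKE. 10 + next two rolls (10+0) = 20. Cumulative: 47
Frame 5: STRIKE. 10 + next two rolls (0+2) = 12. Cumulative: 59
Frame 6: OPEN (0+2=2). Cumulative: 61
Frame 7: SPARE (8+2=10). 10 + next roll (1) = 11. Cumulative: 72
Frame 8: OPEN (1+1=2). Cumulative: 74
Frame 9: STRIKE. 10 + next two rolls (6+4) = 20. Cumulative: 94
Frame 10: SPARE. Sum of all frame-10 rolls (6+4+10) = 20. Cumulative: 114

Answer: 14 18 27 47 59 61 72 74 94 114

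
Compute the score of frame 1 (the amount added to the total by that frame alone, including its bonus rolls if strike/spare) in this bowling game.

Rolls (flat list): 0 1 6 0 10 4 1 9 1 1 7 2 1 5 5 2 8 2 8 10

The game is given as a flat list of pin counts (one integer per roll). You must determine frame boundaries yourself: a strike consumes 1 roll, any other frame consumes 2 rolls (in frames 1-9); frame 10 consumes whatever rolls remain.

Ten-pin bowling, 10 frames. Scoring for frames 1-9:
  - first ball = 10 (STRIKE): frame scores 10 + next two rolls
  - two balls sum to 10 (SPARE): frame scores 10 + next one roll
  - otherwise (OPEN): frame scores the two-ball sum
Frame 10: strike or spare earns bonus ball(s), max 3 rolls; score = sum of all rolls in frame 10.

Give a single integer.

Answer: 1

Derivation:
Frame 1: OPEN (0+1=1). Cumulative: 1
Frame 2: OPEN (6+0=6). Cumulative: 7
Frame 3: STRIKE. 10 + next two rolls (4+1) = 15. Cumulative: 22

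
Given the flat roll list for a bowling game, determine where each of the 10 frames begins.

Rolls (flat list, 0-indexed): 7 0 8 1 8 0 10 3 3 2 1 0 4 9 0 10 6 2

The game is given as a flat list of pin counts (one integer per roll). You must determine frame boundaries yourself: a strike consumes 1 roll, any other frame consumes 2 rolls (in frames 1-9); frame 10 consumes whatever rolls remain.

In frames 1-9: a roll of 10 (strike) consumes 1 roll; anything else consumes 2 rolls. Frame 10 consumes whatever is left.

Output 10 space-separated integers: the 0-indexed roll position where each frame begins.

Frame 1 starts at roll index 0: rolls=7,0 (sum=7), consumes 2 rolls
Frame 2 starts at roll index 2: rolls=8,1 (sum=9), consumes 2 rolls
Frame 3 starts at roll index 4: rolls=8,0 (sum=8), consumes 2 rolls
Frame 4 starts at roll index 6: roll=10 (strike), consumes 1 roll
Frame 5 starts at roll index 7: rolls=3,3 (sum=6), consumes 2 rolls
Frame 6 starts at roll index 9: rolls=2,1 (sum=3), consumes 2 rolls
Frame 7 starts at roll index 11: rolls=0,4 (sum=4), consumes 2 rolls
Frame 8 starts at roll index 13: rolls=9,0 (sum=9), consumes 2 rolls
Frame 9 starts at roll index 15: roll=10 (strike), consumes 1 roll
Frame 10 starts at roll index 16: 2 remaining rolls

Answer: 0 2 4 6 7 9 11 13 15 16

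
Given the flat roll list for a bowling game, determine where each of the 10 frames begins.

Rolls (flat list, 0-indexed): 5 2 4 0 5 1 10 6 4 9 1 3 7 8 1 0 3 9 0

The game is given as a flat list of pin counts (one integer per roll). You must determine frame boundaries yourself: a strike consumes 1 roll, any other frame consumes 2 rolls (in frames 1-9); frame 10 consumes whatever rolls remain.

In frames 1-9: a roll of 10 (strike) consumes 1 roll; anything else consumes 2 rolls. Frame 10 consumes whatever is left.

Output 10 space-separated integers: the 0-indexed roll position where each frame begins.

Frame 1 starts at roll index 0: rolls=5,2 (sum=7), consumes 2 rolls
Frame 2 starts at roll index 2: rolls=4,0 (sum=4), consumes 2 rolls
Frame 3 starts at roll index 4: rolls=5,1 (sum=6), consumes 2 rolls
Frame 4 starts at roll index 6: roll=10 (strike), consumes 1 roll
Frame 5 starts at roll index 7: rolls=6,4 (sum=10), consumes 2 rolls
Frame 6 starts at roll index 9: rolls=9,1 (sum=10), consumes 2 rolls
Frame 7 starts at roll index 11: rolls=3,7 (sum=10), consumes 2 rolls
Frame 8 starts at roll index 13: rolls=8,1 (sum=9), consumes 2 rolls
Frame 9 starts at roll index 15: rolls=0,3 (sum=3), consumes 2 rolls
Frame 10 starts at roll index 17: 2 remaining rolls

Answer: 0 2 4 6 7 9 11 13 15 17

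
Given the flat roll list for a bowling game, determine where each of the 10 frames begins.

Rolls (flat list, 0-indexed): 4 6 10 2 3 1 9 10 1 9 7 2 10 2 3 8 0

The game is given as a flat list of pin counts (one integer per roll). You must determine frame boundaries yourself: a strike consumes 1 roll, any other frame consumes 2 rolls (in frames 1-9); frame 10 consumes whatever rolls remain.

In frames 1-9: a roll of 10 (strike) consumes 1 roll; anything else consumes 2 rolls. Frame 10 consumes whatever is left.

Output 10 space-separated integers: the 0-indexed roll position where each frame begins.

Frame 1 starts at roll index 0: rolls=4,6 (sum=10), consumes 2 rolls
Frame 2 starts at roll index 2: roll=10 (strike), consumes 1 roll
Frame 3 starts at roll index 3: rolls=2,3 (sum=5), consumes 2 rolls
Frame 4 starts at roll index 5: rolls=1,9 (sum=10), consumes 2 rolls
Frame 5 starts at roll index 7: roll=10 (strike), consumes 1 roll
Frame 6 starts at roll index 8: rolls=1,9 (sum=10), consumes 2 rolls
Frame 7 starts at roll index 10: rolls=7,2 (sum=9), consumes 2 rolls
Frame 8 starts at roll index 12: roll=10 (strike), consumes 1 roll
Frame 9 starts at roll index 13: rolls=2,3 (sum=5), consumes 2 rolls
Frame 10 starts at roll index 15: 2 remaining rolls

Answer: 0 2 3 5 7 8 10 12 13 15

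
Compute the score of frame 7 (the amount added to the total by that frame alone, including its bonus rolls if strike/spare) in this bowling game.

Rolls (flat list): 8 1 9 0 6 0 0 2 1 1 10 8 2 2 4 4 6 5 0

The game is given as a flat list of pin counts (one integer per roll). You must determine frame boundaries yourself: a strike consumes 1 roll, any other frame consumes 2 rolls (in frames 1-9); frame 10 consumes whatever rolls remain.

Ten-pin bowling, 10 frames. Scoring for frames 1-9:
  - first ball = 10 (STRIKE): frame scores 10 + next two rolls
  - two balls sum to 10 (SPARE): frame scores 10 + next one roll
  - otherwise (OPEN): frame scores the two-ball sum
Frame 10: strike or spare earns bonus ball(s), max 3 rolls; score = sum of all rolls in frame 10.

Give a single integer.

Frame 1: OPEN (8+1=9). Cumulative: 9
Frame 2: OPEN (9+0=9). Cumulative: 18
Frame 3: OPEN (6+0=6). Cumulative: 24
Frame 4: OPEN (0+2=2). Cumulative: 26
Frame 5: OPEN (1+1=2). Cumulative: 28
Frame 6: STRIKE. 10 + next two rolls (8+2) = 20. Cumulative: 48
Frame 7: SPARE (8+2=10). 10 + next roll (2) = 12. Cumulative: 60
Frame 8: OPEN (2+4=6). Cumulative: 66
Frame 9: SPARE (4+6=10). 10 + next roll (5) = 15. Cumulative: 81

Answer: 12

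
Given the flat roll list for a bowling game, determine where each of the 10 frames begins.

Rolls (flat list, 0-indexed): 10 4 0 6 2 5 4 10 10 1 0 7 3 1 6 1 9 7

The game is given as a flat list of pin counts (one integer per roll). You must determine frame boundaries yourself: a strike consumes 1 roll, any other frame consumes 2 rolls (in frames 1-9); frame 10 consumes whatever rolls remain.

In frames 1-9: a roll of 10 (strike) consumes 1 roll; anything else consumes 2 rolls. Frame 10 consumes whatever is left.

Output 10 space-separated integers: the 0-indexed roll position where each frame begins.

Answer: 0 1 3 5 7 8 9 11 13 15

Derivation:
Frame 1 starts at roll index 0: roll=10 (strike), consumes 1 roll
Frame 2 starts at roll index 1: rolls=4,0 (sum=4), consumes 2 rolls
Frame 3 starts at roll index 3: rolls=6,2 (sum=8), consumes 2 rolls
Frame 4 starts at roll index 5: rolls=5,4 (sum=9), consumes 2 rolls
Frame 5 starts at roll index 7: roll=10 (strike), consumes 1 roll
Frame 6 starts at roll index 8: roll=10 (strike), consumes 1 roll
Frame 7 starts at roll index 9: rolls=1,0 (sum=1), consumes 2 rolls
Frame 8 starts at roll index 11: rolls=7,3 (sum=10), consumes 2 rolls
Frame 9 starts at roll index 13: rolls=1,6 (sum=7), consumes 2 rolls
Frame 10 starts at roll index 15: 3 remaining rolls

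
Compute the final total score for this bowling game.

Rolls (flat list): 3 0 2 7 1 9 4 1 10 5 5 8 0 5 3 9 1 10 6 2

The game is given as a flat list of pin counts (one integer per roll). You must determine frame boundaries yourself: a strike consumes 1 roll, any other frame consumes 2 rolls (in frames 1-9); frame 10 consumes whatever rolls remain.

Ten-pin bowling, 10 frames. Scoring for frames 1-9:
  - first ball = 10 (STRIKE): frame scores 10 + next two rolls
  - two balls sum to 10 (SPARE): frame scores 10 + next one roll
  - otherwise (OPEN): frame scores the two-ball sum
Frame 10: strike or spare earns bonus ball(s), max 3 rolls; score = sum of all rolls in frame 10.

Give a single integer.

Answer: 123

Derivation:
Frame 1: OPEN (3+0=3). Cumulative: 3
Frame 2: OPEN (2+7=9). Cumulative: 12
Frame 3: SPARE (1+9=10). 10 + next roll (4) = 14. Cumulative: 26
Frame 4: OPEN (4+1=5). Cumulative: 31
Frame 5: STRIKE. 10 + next two rolls (5+5) = 20. Cumulative: 51
Frame 6: SPARE (5+5=10). 10 + next roll (8) = 18. Cumulative: 69
Frame 7: OPEN (8+0=8). Cumulative: 77
Frame 8: OPEN (5+3=8). Cumulative: 85
Frame 9: SPARE (9+1=10). 10 + next roll (10) = 20. Cumulative: 105
Frame 10: STRIKE. Sum of all frame-10 rolls (10+6+2) = 18. Cumulative: 123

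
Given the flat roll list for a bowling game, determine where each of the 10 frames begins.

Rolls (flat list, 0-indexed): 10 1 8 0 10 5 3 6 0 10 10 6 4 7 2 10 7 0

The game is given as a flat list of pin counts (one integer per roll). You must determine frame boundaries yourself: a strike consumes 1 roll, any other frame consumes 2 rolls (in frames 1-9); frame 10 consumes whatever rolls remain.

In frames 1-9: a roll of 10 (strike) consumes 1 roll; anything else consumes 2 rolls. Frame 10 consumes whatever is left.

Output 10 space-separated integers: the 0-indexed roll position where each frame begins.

Answer: 0 1 3 5 7 9 10 11 13 15

Derivation:
Frame 1 starts at roll index 0: roll=10 (strike), consumes 1 roll
Frame 2 starts at roll index 1: rolls=1,8 (sum=9), consumes 2 rolls
Frame 3 starts at roll index 3: rolls=0,10 (sum=10), consumes 2 rolls
Frame 4 starts at roll index 5: rolls=5,3 (sum=8), consumes 2 rolls
Frame 5 starts at roll index 7: rolls=6,0 (sum=6), consumes 2 rolls
Frame 6 starts at roll index 9: roll=10 (strike), consumes 1 roll
Frame 7 starts at roll index 10: roll=10 (strike), consumes 1 roll
Frame 8 starts at roll index 11: rolls=6,4 (sum=10), consumes 2 rolls
Frame 9 starts at roll index 13: rolls=7,2 (sum=9), consumes 2 rolls
Frame 10 starts at roll index 15: 3 remaining rolls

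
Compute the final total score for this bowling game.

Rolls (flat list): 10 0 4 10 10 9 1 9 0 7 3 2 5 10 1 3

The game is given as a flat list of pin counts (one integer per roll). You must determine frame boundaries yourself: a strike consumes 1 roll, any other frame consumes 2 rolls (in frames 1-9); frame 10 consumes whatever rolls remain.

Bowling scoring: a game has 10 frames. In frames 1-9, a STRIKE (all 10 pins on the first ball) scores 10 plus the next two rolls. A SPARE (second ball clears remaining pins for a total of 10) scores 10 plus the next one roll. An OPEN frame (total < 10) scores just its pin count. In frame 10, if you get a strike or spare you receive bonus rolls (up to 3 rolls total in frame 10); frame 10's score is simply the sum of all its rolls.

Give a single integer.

Frame 1: STRIKE. 10 + next two rolls (0+4) = 14. Cumulative: 14
Frame 2: OPEN (0+4=4). Cumulative: 18
Frame 3: STRIKE. 10 + next two rolls (10+9) = 29. Cumulative: 47
Frame 4: STRIKE. 10 + next two rolls (9+1) = 20. Cumulative: 67
Frame 5: SPARE (9+1=10). 10 + next roll (9) = 19. Cumulative: 86
Frame 6: OPEN (9+0=9). Cumulative: 95
Frame 7: SPARE (7+3=10). 10 + next roll (2) = 12. Cumulative: 107
Frame 8: OPEN (2+5=7). Cumulative: 114
Frame 9: STRIKE. 10 + next two rolls (1+3) = 14. Cumulative: 128
Frame 10: OPEN. Sum of all frame-10 rolls (1+3) = 4. Cumulative: 132

Answer: 132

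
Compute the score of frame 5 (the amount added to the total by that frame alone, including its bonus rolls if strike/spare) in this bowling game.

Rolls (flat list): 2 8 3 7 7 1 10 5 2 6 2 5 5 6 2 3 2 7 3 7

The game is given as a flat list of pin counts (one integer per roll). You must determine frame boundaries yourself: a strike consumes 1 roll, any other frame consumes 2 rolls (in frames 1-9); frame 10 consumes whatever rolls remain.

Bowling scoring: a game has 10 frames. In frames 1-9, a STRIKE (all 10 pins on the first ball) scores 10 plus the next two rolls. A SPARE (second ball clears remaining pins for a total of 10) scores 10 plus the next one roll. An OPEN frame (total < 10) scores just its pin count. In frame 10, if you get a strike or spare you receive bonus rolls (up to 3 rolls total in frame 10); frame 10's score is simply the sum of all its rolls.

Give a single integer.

Frame 1: SPARE (2+8=10). 10 + next roll (3) = 13. Cumulative: 13
Frame 2: SPARE (3+7=10). 10 + next roll (7) = 17. Cumulative: 30
Frame 3: OPEN (7+1=8). Cumulative: 38
Frame 4: STRIKE. 10 + next two rolls (5+2) = 17. Cumulative: 55
Frame 5: OPEN (5+2=7). Cumulative: 62
Frame 6: OPEN (6+2=8). Cumulative: 70
Frame 7: SPARE (5+5=10). 10 + next roll (6) = 16. Cumulative: 86

Answer: 7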